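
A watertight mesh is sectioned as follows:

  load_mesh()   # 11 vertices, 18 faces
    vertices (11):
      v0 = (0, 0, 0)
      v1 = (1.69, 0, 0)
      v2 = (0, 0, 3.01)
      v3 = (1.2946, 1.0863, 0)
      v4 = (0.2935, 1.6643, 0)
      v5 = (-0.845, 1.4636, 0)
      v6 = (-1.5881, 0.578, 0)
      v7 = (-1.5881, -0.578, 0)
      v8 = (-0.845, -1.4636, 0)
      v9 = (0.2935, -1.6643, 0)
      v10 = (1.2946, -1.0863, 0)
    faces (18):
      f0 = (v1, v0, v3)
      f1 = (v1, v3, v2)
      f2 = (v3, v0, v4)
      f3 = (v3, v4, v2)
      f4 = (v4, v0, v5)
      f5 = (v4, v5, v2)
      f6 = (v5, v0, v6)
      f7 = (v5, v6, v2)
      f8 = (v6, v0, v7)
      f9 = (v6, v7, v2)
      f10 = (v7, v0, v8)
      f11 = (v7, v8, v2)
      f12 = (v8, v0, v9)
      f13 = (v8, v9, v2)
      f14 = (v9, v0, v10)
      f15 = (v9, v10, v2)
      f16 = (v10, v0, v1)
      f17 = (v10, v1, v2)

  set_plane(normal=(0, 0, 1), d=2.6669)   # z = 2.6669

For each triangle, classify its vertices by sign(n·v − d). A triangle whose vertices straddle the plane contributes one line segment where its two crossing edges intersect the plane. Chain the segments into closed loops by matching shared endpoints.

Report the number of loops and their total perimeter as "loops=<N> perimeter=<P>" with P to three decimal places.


loops=1 perimeter=1.186

Straddling triangles (9 of 18):
  (v1,v3,v2) [--+] → (0.147567, 0.123824, 2.6669)–(0.192638, 0, 2.6669)  len=0.1318
  (v3,v4,v2) [--+] → (0.0334551, 0.189708, 2.6669)–(0.147567, 0.123824, 2.6669)  len=0.1318
  (v4,v5,v2) [--+] → (-0.0963188, 0.166831, 2.6669)–(0.0334551, 0.189708, 2.6669)  len=0.1318
  (v5,v6,v2) [--+] → (-0.181022, 0.0658843, 2.6669)–(-0.0963188, 0.166831, 2.6669)  len=0.1318
  (v6,v7,v2) [--+] → (-0.181022, -0.0658843, 2.6669)–(-0.181022, 0.0658843, 2.6669)  len=0.1318
  (v7,v8,v2) [--+] → (-0.0963188, -0.166831, 2.6669)–(-0.181022, -0.0658843, 2.6669)  len=0.1318
  (v8,v9,v2) [--+] → (0.0334551, -0.189708, 2.6669)–(-0.0963188, -0.166831, 2.6669)  len=0.1318
  (v9,v10,v2) [--+] → (0.147567, -0.123824, 2.6669)–(0.0334551, -0.189708, 2.6669)  len=0.1318
  (v10,v1,v2) [--+] → (0.192638, 0, 2.6669)–(0.147567, -0.123824, 2.6669)  len=0.1318

Chained into 1 loop(s):
  loop 1: 9 segments, perimeter = 1.1859
Total perimeter = 1.186


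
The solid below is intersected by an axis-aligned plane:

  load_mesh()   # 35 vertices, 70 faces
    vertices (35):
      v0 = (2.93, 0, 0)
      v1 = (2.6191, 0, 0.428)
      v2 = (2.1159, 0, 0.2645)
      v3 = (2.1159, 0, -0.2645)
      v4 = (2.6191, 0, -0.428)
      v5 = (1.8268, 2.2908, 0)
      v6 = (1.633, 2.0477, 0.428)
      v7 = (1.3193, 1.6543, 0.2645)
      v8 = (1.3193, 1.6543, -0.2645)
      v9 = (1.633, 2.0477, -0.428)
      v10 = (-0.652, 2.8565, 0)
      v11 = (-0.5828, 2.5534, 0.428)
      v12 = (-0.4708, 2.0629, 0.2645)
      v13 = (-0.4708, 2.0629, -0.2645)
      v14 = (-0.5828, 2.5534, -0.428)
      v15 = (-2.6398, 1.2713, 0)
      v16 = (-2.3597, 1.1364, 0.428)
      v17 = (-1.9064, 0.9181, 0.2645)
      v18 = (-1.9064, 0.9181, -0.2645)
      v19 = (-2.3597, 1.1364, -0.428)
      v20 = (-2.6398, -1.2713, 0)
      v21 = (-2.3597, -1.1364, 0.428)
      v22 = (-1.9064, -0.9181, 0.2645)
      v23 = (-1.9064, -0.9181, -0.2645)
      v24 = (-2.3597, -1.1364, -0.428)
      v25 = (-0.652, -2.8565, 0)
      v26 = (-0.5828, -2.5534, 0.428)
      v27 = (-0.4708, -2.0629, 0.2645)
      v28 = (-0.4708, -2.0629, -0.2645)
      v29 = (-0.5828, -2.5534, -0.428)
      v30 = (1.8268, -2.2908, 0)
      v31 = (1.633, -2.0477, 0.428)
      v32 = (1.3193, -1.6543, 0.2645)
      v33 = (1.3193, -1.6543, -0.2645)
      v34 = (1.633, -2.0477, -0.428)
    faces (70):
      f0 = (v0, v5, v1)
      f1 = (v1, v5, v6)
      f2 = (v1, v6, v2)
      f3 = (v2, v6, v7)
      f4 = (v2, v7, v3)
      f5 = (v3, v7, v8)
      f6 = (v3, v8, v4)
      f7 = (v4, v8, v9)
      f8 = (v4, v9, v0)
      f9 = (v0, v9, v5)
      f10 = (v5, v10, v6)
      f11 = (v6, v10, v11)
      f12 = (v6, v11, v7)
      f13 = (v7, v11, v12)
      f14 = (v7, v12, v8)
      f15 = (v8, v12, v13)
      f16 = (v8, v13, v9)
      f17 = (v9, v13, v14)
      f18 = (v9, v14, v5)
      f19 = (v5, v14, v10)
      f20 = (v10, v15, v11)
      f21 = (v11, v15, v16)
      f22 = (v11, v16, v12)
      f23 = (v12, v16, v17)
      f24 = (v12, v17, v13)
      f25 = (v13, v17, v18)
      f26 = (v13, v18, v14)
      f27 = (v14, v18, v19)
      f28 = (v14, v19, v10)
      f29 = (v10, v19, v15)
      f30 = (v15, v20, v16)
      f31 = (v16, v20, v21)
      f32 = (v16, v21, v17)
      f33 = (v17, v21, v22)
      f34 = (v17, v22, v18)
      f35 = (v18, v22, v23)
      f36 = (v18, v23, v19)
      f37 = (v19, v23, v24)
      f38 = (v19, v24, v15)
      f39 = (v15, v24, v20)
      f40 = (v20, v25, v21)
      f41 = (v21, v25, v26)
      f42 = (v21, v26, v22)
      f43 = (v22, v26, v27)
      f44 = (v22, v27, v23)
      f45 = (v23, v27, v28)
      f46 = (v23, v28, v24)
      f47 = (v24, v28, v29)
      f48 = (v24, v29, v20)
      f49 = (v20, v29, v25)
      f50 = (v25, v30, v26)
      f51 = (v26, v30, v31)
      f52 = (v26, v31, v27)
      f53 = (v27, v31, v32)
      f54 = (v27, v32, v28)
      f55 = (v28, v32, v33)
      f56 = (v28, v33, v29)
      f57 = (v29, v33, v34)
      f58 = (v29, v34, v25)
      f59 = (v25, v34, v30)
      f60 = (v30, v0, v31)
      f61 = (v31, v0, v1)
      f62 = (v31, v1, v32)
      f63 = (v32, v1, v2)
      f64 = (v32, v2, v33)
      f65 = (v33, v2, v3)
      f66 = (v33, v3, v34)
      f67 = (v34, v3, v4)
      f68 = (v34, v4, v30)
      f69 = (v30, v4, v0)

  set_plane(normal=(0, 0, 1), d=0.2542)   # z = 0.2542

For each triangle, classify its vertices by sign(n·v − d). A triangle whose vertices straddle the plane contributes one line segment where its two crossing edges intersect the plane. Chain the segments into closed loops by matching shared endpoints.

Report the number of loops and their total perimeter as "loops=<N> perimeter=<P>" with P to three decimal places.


Straddling triangles (28 of 70):
  (v0,v5,v1) [--+] → (2.29737, 0.930236, 0.2542)–(2.74535, 0, 0.2542)  len=1.0325
  (v1,v5,v6) [+-+] → (2.29737, 0.930236, 0.2542)–(1.7117, 2.14642, 0.2542)  len=1.3499
  (v2,v7,v3) [++-] → (1.33481, 1.62209, 0.2542)–(2.1159, 0, 0.2542)  len=1.8004
  (v3,v7,v8) [-+-] → (1.33481, 1.62209, 0.2542)–(1.3193, 1.6543, 0.2542)  len=0.0358
  (v5,v10,v6) [--+] → (0.705119, 2.37613, 0.2542)–(1.7117, 2.14642, 0.2542)  len=1.0325
  (v6,v10,v11) [+-+] → (0.705119, 2.37613, 0.2542)–(-0.6109, 2.67648, 0.2542)  len=1.3499
  (v7,v12,v8) [++-] → (-0.435946, 2.05494, 0.2542)–(1.3193, 1.6543, 0.2542)  len=1.8004
  (v8,v12,v13) [-+-] → (-0.435946, 2.05494, 0.2542)–(-0.4708, 2.0629, 0.2542)  len=0.0358
  (v10,v15,v11) [--+] → (-1.4181, 2.03277, 0.2542)–(-0.6109, 2.67648, 0.2542)  len=1.0324
  (v11,v15,v16) [+-+] → (-1.4181, 2.03277, 0.2542)–(-2.47344, 1.19118, 0.2542)  len=1.3498
  (v12,v17,v13) [++-] → (-1.87845, 0.94039, 0.2542)–(-0.4708, 2.0629, 0.2542)  len=1.8004
  (v13,v17,v18) [-+-] → (-1.87845, 0.94039, 0.2542)–(-1.9064, 0.9181, 0.2542)  len=0.0358
  (v15,v20,v16) [--+] → (-2.47344, 0.158694, 0.2542)–(-2.47344, 1.19118, 0.2542)  len=1.0325
  (v16,v20,v21) [+-+] → (-2.47344, 0.158694, 0.2542)–(-2.47344, -1.19118, 0.2542)  len=1.3499
  (v17,v22,v18) [++-] → (-1.9064, -0.882348, 0.2542)–(-1.9064, 0.9181, 0.2542)  len=1.8004
  (v18,v22,v23) [-+-] → (-1.9064, -0.882348, 0.2542)–(-1.9064, -0.9181, 0.2542)  len=0.0358
  (v20,v25,v21) [--+] → (-1.66625, -1.83489, 0.2542)–(-2.47344, -1.19118, 0.2542)  len=1.0324
  (v21,v25,v26) [+-+] → (-1.66625, -1.83489, 0.2542)–(-0.6109, -2.67648, 0.2542)  len=1.3498
  (v22,v27,v23) [++-] → (-0.498752, -2.04061, 0.2542)–(-1.9064, -0.9181, 0.2542)  len=1.8004
  (v23,v27,v28) [-+-] → (-0.498752, -2.04061, 0.2542)–(-0.4708, -2.0629, 0.2542)  len=0.0358
  (v25,v30,v26) [--+] → (0.395678, -2.44676, 0.2542)–(-0.6109, -2.67648, 0.2542)  len=1.0325
  (v26,v30,v31) [+-+] → (0.395678, -2.44676, 0.2542)–(1.7117, -2.14642, 0.2542)  len=1.3499
  (v27,v32,v28) [++-] → (1.28445, -1.66226, 0.2542)–(-0.4708, -2.0629, 0.2542)  len=1.8004
  (v28,v32,v33) [-+-] → (1.28445, -1.66226, 0.2542)–(1.3193, -1.6543, 0.2542)  len=0.0358
  (v30,v0,v31) [--+] → (2.15968, -1.21618, 0.2542)–(1.7117, -2.14642, 0.2542)  len=1.0325
  (v31,v0,v1) [+-+] → (2.15968, -1.21618, 0.2542)–(2.74535, 0, 0.2542)  len=1.3499
  (v32,v2,v33) [++-] → (2.10039, -0.0322104, 0.2542)–(1.3193, -1.6543, 0.2542)  len=1.8004
  (v33,v2,v3) [-+-] → (2.10039, -0.0322104, 0.2542)–(2.1159, 0, 0.2542)  len=0.0358

Chained into 2 loop(s):
  loop 1: 14 segments, perimeter = 16.6762
  loop 2: 14 segments, perimeter = 12.8530
Total perimeter = 29.529

loops=2 perimeter=29.529


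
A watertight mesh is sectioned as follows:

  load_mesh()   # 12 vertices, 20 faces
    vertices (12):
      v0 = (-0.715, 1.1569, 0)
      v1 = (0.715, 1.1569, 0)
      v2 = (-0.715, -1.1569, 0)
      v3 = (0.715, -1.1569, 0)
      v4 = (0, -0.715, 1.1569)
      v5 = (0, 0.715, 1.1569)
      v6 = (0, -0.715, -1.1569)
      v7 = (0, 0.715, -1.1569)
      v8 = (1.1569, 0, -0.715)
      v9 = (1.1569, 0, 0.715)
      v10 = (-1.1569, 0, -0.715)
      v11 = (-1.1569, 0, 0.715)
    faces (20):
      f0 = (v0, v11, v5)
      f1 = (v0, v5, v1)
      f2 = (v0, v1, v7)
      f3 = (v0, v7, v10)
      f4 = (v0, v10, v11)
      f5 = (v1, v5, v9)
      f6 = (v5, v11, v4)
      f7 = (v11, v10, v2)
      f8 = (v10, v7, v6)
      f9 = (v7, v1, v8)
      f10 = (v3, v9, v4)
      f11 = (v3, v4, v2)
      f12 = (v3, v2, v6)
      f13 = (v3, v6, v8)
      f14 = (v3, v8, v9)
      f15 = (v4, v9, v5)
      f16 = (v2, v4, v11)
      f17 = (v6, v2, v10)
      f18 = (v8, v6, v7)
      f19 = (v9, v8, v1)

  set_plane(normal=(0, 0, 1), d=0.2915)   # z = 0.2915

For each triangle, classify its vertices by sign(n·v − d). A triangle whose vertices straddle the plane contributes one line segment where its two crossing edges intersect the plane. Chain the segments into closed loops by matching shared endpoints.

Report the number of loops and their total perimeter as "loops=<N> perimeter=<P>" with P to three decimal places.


loops=1 perimeter=7.112

Straddling triangles (10 of 20):
  (v0,v11,v5) [-++] → (-0.895159, 0.685241, 0.2915)–(-0.534844, 1.04556, 0.2915)  len=0.5096
  (v0,v5,v1) [-+-] → (-0.534844, 1.04556, 0.2915)–(0.534844, 1.04556, 0.2915)  len=1.0697
  (v0,v10,v11) [--+] → (-1.1569, 0, 0.2915)–(-0.895159, 0.685241, 0.2915)  len=0.7335
  (v1,v5,v9) [-++] → (0.534844, 1.04556, 0.2915)–(0.895159, 0.685241, 0.2915)  len=0.5096
  (v11,v10,v2) [+--] → (-1.1569, 0, 0.2915)–(-0.895159, -0.685241, 0.2915)  len=0.7335
  (v3,v9,v4) [-++] → (0.895159, -0.685241, 0.2915)–(0.534844, -1.04556, 0.2915)  len=0.5096
  (v3,v4,v2) [-+-] → (0.534844, -1.04556, 0.2915)–(-0.534844, -1.04556, 0.2915)  len=1.0697
  (v3,v8,v9) [--+] → (1.1569, 0, 0.2915)–(0.895159, -0.685241, 0.2915)  len=0.7335
  (v2,v4,v11) [-++] → (-0.534844, -1.04556, 0.2915)–(-0.895159, -0.685241, 0.2915)  len=0.5096
  (v9,v8,v1) [+--] → (1.1569, 0, 0.2915)–(0.895159, 0.685241, 0.2915)  len=0.7335

Chained into 1 loop(s):
  loop 1: 10 segments, perimeter = 7.1117
Total perimeter = 7.112


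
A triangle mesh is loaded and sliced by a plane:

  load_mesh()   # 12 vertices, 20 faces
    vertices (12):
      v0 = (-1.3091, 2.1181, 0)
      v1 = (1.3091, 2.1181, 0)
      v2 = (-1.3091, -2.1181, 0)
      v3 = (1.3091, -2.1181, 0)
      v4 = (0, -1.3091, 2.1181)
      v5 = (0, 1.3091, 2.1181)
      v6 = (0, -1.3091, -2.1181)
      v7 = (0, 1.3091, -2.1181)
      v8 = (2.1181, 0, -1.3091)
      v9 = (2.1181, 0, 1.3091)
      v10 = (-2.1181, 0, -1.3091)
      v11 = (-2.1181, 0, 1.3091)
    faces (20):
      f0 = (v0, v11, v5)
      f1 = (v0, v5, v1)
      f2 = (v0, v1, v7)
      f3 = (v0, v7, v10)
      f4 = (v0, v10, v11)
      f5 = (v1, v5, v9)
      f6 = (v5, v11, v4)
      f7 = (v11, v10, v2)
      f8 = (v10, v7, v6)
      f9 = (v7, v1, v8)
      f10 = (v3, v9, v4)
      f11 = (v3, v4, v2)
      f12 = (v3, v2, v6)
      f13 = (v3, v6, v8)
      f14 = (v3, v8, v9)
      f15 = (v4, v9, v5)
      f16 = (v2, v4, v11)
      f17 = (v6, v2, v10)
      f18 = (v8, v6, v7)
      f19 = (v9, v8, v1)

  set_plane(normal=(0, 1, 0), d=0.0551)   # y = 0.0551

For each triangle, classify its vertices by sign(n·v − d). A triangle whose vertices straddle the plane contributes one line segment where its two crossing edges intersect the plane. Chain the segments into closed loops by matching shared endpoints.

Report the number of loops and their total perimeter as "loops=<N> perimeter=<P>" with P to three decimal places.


Straddling triangles (10 of 20):
  (v0,v11,v5) [+-+] → (-2.09705, 0.0551, 1.27505)–(-2.02895, 0.0551, 1.34315)  len=0.0963
  (v0,v7,v10) [++-] → (-2.02895, 0.0551, -1.34315)–(-2.09705, 0.0551, -1.27505)  len=0.0963
  (v0,v10,v11) [+--] → (-2.09705, 0.0551, -1.27505)–(-2.09705, 0.0551, 1.27505)  len=2.5501
  (v1,v5,v9) [++-] → (2.02895, 0.0551, 1.34315)–(2.09705, 0.0551, 1.27505)  len=0.0963
  (v5,v11,v4) [+--] → (-2.02895, 0.0551, 1.34315)–(0, 0.0551, 2.1181)  len=2.1719
  (v10,v7,v6) [-+-] → (-2.02895, 0.0551, -1.34315)–(0, 0.0551, -2.1181)  len=2.1719
  (v7,v1,v8) [++-] → (2.09705, 0.0551, -1.27505)–(2.02895, 0.0551, -1.34315)  len=0.0963
  (v4,v9,v5) [--+] → (2.02895, 0.0551, 1.34315)–(0, 0.0551, 2.1181)  len=2.1719
  (v8,v6,v7) [--+] → (0, 0.0551, -2.1181)–(2.02895, 0.0551, -1.34315)  len=2.1719
  (v9,v8,v1) [--+] → (2.09705, 0.0551, -1.27505)–(2.09705, 0.0551, 1.27505)  len=2.5501

Chained into 1 loop(s):
  loop 1: 10 segments, perimeter = 14.1731
Total perimeter = 14.173

loops=1 perimeter=14.173


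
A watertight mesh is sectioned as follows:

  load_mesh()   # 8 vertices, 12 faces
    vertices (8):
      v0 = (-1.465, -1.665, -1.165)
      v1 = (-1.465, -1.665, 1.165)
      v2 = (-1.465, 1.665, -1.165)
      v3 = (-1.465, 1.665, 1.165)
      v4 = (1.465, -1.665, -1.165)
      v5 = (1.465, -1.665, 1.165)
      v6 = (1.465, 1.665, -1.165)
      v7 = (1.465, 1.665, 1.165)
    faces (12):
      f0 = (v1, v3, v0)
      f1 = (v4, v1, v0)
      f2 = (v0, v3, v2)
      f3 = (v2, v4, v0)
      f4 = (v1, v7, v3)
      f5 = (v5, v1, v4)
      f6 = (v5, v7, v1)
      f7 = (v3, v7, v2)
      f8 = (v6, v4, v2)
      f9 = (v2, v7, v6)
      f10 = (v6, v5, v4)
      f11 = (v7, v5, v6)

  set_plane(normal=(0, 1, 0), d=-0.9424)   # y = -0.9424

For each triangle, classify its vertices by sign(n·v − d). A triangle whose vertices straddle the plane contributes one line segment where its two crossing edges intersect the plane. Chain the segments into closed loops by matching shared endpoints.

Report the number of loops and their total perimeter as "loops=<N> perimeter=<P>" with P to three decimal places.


loops=1 perimeter=10.520

Straddling triangles (8 of 12):
  (v1,v3,v0) [-+-] → (-1.465, -0.9424, 1.165)–(-1.465, -0.9424, -0.659397)  len=1.8244
  (v0,v3,v2) [-++] → (-1.465, -0.9424, -0.659397)–(-1.465, -0.9424, -1.165)  len=0.5056
  (v2,v4,v0) [+--] → (0.829199, -0.9424, -1.165)–(-1.465, -0.9424, -1.165)  len=2.2942
  (v1,v7,v3) [-++] → (-0.829199, -0.9424, 1.165)–(-1.465, -0.9424, 1.165)  len=0.6358
  (v5,v7,v1) [-+-] → (1.465, -0.9424, 1.165)–(-0.829199, -0.9424, 1.165)  len=2.2942
  (v6,v4,v2) [+-+] → (1.465, -0.9424, -1.165)–(0.829199, -0.9424, -1.165)  len=0.6358
  (v6,v5,v4) [+--] → (1.465, -0.9424, 0.659397)–(1.465, -0.9424, -1.165)  len=1.8244
  (v7,v5,v6) [+-+] → (1.465, -0.9424, 1.165)–(1.465, -0.9424, 0.659397)  len=0.5056

Chained into 1 loop(s):
  loop 1: 8 segments, perimeter = 10.5200
Total perimeter = 10.520


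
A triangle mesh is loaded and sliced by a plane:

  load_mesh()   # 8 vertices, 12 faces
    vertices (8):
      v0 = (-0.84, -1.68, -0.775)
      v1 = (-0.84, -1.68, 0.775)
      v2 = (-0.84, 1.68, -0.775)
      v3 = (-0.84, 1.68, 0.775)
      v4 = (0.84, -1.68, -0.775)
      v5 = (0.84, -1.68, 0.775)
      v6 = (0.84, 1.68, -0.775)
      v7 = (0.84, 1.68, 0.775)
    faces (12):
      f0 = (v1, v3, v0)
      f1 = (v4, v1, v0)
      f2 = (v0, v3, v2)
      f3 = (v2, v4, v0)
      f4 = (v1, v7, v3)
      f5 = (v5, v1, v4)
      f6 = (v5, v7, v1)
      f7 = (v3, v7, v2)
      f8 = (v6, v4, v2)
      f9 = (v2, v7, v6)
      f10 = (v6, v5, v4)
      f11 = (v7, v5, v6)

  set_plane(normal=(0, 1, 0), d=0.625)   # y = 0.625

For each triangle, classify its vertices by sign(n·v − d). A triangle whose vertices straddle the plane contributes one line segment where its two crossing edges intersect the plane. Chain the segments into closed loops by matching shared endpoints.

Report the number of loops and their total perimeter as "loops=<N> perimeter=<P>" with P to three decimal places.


loops=1 perimeter=6.460

Straddling triangles (8 of 12):
  (v1,v3,v0) [-+-] → (-0.84, 0.625, 0.775)–(-0.84, 0.625, 0.288318)  len=0.4867
  (v0,v3,v2) [-++] → (-0.84, 0.625, 0.288318)–(-0.84, 0.625, -0.775)  len=1.0633
  (v2,v4,v0) [+--] → (-0.3125, 0.625, -0.775)–(-0.84, 0.625, -0.775)  len=0.5275
  (v1,v7,v3) [-++] → (0.3125, 0.625, 0.775)–(-0.84, 0.625, 0.775)  len=1.1525
  (v5,v7,v1) [-+-] → (0.84, 0.625, 0.775)–(0.3125, 0.625, 0.775)  len=0.5275
  (v6,v4,v2) [+-+] → (0.84, 0.625, -0.775)–(-0.3125, 0.625, -0.775)  len=1.1525
  (v6,v5,v4) [+--] → (0.84, 0.625, -0.288318)–(0.84, 0.625, -0.775)  len=0.4867
  (v7,v5,v6) [+-+] → (0.84, 0.625, 0.775)–(0.84, 0.625, -0.288318)  len=1.0633

Chained into 1 loop(s):
  loop 1: 8 segments, perimeter = 6.4600
Total perimeter = 6.460


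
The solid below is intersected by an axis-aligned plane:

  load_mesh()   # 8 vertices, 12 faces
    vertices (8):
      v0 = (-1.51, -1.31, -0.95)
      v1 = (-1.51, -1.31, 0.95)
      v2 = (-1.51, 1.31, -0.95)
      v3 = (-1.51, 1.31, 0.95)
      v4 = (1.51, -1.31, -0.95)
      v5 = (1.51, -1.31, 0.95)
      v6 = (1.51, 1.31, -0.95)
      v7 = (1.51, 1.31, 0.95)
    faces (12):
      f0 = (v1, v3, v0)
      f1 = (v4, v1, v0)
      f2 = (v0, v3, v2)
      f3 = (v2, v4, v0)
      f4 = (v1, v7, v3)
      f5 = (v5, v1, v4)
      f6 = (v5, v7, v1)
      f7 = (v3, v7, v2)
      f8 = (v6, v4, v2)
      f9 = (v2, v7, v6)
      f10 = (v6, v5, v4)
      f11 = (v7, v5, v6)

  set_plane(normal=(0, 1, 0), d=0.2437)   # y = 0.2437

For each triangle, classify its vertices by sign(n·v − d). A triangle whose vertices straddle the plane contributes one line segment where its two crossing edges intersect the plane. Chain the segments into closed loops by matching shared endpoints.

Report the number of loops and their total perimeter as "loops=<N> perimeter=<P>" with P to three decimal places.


loops=1 perimeter=9.840

Straddling triangles (8 of 12):
  (v1,v3,v0) [-+-] → (-1.51, 0.2437, 0.95)–(-1.51, 0.2437, 0.176729)  len=0.7733
  (v0,v3,v2) [-++] → (-1.51, 0.2437, 0.176729)–(-1.51, 0.2437, -0.95)  len=1.1267
  (v2,v4,v0) [+--] → (-0.280906, 0.2437, -0.95)–(-1.51, 0.2437, -0.95)  len=1.2291
  (v1,v7,v3) [-++] → (0.280906, 0.2437, 0.95)–(-1.51, 0.2437, 0.95)  len=1.7909
  (v5,v7,v1) [-+-] → (1.51, 0.2437, 0.95)–(0.280906, 0.2437, 0.95)  len=1.2291
  (v6,v4,v2) [+-+] → (1.51, 0.2437, -0.95)–(-0.280906, 0.2437, -0.95)  len=1.7909
  (v6,v5,v4) [+--] → (1.51, 0.2437, -0.176729)–(1.51, 0.2437, -0.95)  len=0.7733
  (v7,v5,v6) [+-+] → (1.51, 0.2437, 0.95)–(1.51, 0.2437, -0.176729)  len=1.1267

Chained into 1 loop(s):
  loop 1: 8 segments, perimeter = 9.8400
Total perimeter = 9.840


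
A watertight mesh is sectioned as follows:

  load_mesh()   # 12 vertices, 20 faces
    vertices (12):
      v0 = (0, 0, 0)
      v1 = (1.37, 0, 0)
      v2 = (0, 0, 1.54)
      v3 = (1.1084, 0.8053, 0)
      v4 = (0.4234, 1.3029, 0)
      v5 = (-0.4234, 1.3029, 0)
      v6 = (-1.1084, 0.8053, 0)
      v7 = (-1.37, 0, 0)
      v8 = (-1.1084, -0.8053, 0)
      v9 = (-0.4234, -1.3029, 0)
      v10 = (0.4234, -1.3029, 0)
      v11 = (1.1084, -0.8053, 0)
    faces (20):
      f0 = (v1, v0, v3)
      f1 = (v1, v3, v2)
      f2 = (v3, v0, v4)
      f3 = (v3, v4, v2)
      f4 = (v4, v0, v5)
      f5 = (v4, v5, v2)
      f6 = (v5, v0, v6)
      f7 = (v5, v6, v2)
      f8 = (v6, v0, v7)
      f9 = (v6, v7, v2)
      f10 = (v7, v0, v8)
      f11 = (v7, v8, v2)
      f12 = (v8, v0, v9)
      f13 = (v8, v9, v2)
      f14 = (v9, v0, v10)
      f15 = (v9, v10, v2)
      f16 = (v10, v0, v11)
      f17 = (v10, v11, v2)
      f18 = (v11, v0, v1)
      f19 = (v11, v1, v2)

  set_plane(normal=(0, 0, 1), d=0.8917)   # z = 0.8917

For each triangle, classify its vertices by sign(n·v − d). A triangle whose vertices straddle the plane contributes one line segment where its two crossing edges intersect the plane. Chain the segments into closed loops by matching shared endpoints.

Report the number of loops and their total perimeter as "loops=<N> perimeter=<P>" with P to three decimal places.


loops=1 perimeter=3.564

Straddling triangles (10 of 20):
  (v1,v3,v2) [--+] → (0.466608, 0.33901, 0.8917)–(0.576734, 0, 0.8917)  len=0.3564
  (v3,v4,v2) [--+] → (0.17824, 0.548487, 0.8917)–(0.466608, 0.33901, 0.8917)  len=0.3564
  (v4,v5,v2) [--+] → (-0.17824, 0.548487, 0.8917)–(0.17824, 0.548487, 0.8917)  len=0.3565
  (v5,v6,v2) [--+] → (-0.466608, 0.33901, 0.8917)–(-0.17824, 0.548487, 0.8917)  len=0.3564
  (v6,v7,v2) [--+] → (-0.576734, 0, 0.8917)–(-0.466608, 0.33901, 0.8917)  len=0.3564
  (v7,v8,v2) [--+] → (-0.466608, -0.33901, 0.8917)–(-0.576734, 0, 0.8917)  len=0.3564
  (v8,v9,v2) [--+] → (-0.17824, -0.548487, 0.8917)–(-0.466608, -0.33901, 0.8917)  len=0.3564
  (v9,v10,v2) [--+] → (0.17824, -0.548487, 0.8917)–(-0.17824, -0.548487, 0.8917)  len=0.3565
  (v10,v11,v2) [--+] → (0.466608, -0.33901, 0.8917)–(0.17824, -0.548487, 0.8917)  len=0.3564
  (v11,v1,v2) [--+] → (0.576734, 0, 0.8917)–(0.466608, -0.33901, 0.8917)  len=0.3564

Chained into 1 loop(s):
  loop 1: 10 segments, perimeter = 3.5644
Total perimeter = 3.564


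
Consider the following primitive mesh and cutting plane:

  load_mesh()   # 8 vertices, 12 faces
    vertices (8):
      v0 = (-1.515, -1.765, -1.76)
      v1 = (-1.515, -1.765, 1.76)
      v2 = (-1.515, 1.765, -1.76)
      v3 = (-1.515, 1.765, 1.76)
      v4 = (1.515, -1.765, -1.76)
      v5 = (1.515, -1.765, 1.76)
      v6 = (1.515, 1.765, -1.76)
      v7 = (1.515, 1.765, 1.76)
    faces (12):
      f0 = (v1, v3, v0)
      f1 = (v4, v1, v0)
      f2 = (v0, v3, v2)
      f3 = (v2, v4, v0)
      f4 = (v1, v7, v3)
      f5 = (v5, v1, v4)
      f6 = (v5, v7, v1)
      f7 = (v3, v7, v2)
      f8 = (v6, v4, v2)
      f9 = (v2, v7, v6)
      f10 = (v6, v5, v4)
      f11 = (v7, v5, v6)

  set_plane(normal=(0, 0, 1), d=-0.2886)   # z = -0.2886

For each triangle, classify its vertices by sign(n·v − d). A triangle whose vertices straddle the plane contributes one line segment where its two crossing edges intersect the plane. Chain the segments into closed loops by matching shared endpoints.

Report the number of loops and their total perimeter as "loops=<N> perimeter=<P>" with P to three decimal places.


Straddling triangles (8 of 12):
  (v1,v3,v0) [++-] → (-1.515, -0.28942, -0.2886)–(-1.515, -1.765, -0.2886)  len=1.4756
  (v4,v1,v0) [-+-] → (0.248426, -1.765, -0.2886)–(-1.515, -1.765, -0.2886)  len=1.7634
  (v0,v3,v2) [-+-] → (-1.515, -0.28942, -0.2886)–(-1.515, 1.765, -0.2886)  len=2.0544
  (v5,v1,v4) [++-] → (0.248426, -1.765, -0.2886)–(1.515, -1.765, -0.2886)  len=1.2666
  (v3,v7,v2) [++-] → (-0.248426, 1.765, -0.2886)–(-1.515, 1.765, -0.2886)  len=1.2666
  (v2,v7,v6) [-+-] → (-0.248426, 1.765, -0.2886)–(1.515, 1.765, -0.2886)  len=1.7634
  (v6,v5,v4) [-+-] → (1.515, 0.28942, -0.2886)–(1.515, -1.765, -0.2886)  len=2.0544
  (v7,v5,v6) [++-] → (1.515, 0.28942, -0.2886)–(1.515, 1.765, -0.2886)  len=1.4756

Chained into 1 loop(s):
  loop 1: 8 segments, perimeter = 13.1200
Total perimeter = 13.120

loops=1 perimeter=13.120


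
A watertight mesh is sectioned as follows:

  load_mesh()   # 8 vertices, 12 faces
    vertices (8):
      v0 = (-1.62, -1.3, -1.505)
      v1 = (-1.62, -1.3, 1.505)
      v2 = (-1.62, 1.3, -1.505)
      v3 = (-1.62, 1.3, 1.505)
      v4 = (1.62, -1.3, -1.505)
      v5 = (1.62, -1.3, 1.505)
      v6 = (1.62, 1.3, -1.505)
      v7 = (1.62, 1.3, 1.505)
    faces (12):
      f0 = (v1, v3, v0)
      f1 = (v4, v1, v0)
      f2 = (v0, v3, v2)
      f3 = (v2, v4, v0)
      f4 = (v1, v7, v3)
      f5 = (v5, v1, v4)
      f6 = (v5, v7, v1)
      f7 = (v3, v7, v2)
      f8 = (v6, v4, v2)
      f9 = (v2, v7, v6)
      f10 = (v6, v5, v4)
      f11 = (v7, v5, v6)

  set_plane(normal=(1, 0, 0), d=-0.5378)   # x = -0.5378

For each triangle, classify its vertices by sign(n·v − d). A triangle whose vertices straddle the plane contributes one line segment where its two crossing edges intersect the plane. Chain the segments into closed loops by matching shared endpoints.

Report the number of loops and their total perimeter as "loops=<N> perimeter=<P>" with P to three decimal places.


loops=1 perimeter=11.220

Straddling triangles (8 of 12):
  (v4,v1,v0) [+--] → (-0.5378, -1.3, 0.499623)–(-0.5378, -1.3, -1.505)  len=2.0046
  (v2,v4,v0) [-+-] → (-0.5378, 0.431568, -1.505)–(-0.5378, -1.3, -1.505)  len=1.7316
  (v1,v7,v3) [-+-] → (-0.5378, -0.431568, 1.505)–(-0.5378, 1.3, 1.505)  len=1.7316
  (v5,v1,v4) [+-+] → (-0.5378, -1.3, 1.505)–(-0.5378, -1.3, 0.499623)  len=1.0054
  (v5,v7,v1) [++-] → (-0.5378, -0.431568, 1.505)–(-0.5378, -1.3, 1.505)  len=0.8684
  (v3,v7,v2) [-+-] → (-0.5378, 1.3, 1.505)–(-0.5378, 1.3, -0.499623)  len=2.0046
  (v6,v4,v2) [++-] → (-0.5378, 0.431568, -1.505)–(-0.5378, 1.3, -1.505)  len=0.8684
  (v2,v7,v6) [-++] → (-0.5378, 1.3, -0.499623)–(-0.5378, 1.3, -1.505)  len=1.0054

Chained into 1 loop(s):
  loop 1: 8 segments, perimeter = 11.2200
Total perimeter = 11.220


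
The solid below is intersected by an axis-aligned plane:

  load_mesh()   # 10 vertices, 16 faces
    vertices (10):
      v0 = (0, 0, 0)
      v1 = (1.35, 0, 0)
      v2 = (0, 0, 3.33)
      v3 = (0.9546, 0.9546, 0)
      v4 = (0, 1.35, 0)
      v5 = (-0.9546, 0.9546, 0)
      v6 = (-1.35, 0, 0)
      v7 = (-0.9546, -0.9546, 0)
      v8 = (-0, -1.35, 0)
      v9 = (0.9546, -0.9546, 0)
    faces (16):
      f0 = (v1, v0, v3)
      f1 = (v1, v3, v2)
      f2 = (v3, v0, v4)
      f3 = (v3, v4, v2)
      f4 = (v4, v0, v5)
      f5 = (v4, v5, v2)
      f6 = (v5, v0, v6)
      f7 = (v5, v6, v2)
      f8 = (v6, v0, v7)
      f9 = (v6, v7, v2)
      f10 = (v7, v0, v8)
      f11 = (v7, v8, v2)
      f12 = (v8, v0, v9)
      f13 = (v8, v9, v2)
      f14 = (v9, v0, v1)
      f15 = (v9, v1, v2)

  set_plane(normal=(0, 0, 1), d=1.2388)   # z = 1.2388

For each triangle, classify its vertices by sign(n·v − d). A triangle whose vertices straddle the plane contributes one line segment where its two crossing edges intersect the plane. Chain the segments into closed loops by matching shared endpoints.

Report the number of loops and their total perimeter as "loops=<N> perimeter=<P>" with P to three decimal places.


Straddling triangles (8 of 16):
  (v1,v3,v2) [--+] → (0.599477, 0.599477, 1.2388)–(0.847784, 0, 1.2388)  len=0.6489
  (v3,v4,v2) [--+] → (0, 0.847784, 1.2388)–(0.599477, 0.599477, 1.2388)  len=0.6489
  (v4,v5,v2) [--+] → (-0.599477, 0.599477, 1.2388)–(0, 0.847784, 1.2388)  len=0.6489
  (v5,v6,v2) [--+] → (-0.847784, 0, 1.2388)–(-0.599477, 0.599477, 1.2388)  len=0.6489
  (v6,v7,v2) [--+] → (-0.599477, -0.599477, 1.2388)–(-0.847784, 0, 1.2388)  len=0.6489
  (v7,v8,v2) [--+] → (0, -0.847784, 1.2388)–(-0.599477, -0.599477, 1.2388)  len=0.6489
  (v8,v9,v2) [--+] → (0.599477, -0.599477, 1.2388)–(0, -0.847784, 1.2388)  len=0.6489
  (v9,v1,v2) [--+] → (0.847784, 0, 1.2388)–(0.599477, -0.599477, 1.2388)  len=0.6489

Chained into 1 loop(s):
  loop 1: 8 segments, perimeter = 5.1909
Total perimeter = 5.191

loops=1 perimeter=5.191


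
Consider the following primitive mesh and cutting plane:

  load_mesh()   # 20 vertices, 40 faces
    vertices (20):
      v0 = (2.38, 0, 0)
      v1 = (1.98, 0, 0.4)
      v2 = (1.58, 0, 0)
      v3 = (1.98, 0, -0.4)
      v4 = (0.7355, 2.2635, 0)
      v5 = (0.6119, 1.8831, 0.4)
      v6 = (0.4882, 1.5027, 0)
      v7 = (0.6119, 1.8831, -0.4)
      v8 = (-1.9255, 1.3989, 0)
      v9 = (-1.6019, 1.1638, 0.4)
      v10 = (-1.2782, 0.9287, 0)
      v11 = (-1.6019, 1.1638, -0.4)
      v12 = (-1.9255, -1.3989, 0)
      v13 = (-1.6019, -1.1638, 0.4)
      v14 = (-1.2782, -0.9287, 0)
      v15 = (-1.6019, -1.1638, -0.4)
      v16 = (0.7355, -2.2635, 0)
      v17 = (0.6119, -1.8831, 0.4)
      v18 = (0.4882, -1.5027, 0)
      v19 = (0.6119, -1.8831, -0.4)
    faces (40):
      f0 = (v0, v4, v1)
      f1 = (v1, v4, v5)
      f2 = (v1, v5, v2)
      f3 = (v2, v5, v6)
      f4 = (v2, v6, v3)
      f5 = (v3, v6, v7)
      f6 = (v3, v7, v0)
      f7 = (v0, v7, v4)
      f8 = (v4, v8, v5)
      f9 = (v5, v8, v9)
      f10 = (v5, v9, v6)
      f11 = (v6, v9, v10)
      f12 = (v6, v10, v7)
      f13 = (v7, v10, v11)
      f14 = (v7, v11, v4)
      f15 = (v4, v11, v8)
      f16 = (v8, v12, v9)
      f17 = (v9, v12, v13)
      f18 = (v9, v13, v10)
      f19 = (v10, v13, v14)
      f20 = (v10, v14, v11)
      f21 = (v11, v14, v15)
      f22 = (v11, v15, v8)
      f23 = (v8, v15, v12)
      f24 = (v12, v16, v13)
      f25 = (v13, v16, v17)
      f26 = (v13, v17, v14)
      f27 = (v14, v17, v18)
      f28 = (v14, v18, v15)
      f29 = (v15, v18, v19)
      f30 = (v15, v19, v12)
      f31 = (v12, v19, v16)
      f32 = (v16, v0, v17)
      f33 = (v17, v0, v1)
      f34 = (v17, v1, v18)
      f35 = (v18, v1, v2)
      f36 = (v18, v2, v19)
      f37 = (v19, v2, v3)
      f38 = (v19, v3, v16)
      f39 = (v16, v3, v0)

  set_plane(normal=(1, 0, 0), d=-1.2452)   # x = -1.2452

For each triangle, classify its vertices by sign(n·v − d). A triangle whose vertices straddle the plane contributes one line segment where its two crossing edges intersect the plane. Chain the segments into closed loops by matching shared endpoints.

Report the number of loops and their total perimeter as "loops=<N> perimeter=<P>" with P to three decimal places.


loops=2 perimeter=4.201

Straddling triangles (16 of 40):
  (v4,v8,v5) [+-+] → (-1.2452, 1.61994, 0)–(-1.2452, 1.52872, 0.107244)  len=0.1408
  (v5,v8,v9) [+--] → (-1.2452, 1.52872, 0.107244)–(-1.2452, 1.2797, 0.4)  len=0.3843
  (v5,v9,v6) [+-+] → (-1.2452, 1.2797, 0.4)–(-1.2452, 1.22164, 0.331735)  len=0.0896
  (v6,v9,v10) [+--] → (-1.2452, 1.22164, 0.331735)–(-1.2452, 0.939424, 0)  len=0.4355
  (v6,v10,v7) [+-+] → (-1.2452, 0.939424, 0)–(-1.2452, 0.945363, -0.00698376)  len=0.0092
  (v7,v10,v11) [+--] → (-1.2452, 0.945363, -0.00698376)–(-1.2452, 1.2797, -0.4)  len=0.5160
  (v7,v11,v4) [+-+] → (-1.2452, 1.2797, -0.4)–(-1.2452, 1.33162, -0.338958)  len=0.0801
  (v4,v11,v8) [+--] → (-1.2452, 1.33162, -0.338958)–(-1.2452, 1.61994, 0)  len=0.4450
  (v12,v16,v13) [-+-] → (-1.2452, -1.61994, 0)–(-1.2452, -1.33162, 0.338958)  len=0.4450
  (v13,v16,v17) [-++] → (-1.2452, -1.33162, 0.338958)–(-1.2452, -1.2797, 0.4)  len=0.0801
  (v13,v17,v14) [-+-] → (-1.2452, -1.2797, 0.4)–(-1.2452, -0.945363, 0.00698376)  len=0.5160
  (v14,v17,v18) [-++] → (-1.2452, -0.945363, 0.00698376)–(-1.2452, -0.939424, 0)  len=0.0092
  (v14,v18,v15) [-+-] → (-1.2452, -0.939424, 0)–(-1.2452, -1.22164, -0.331735)  len=0.4355
  (v15,v18,v19) [-++] → (-1.2452, -1.22164, -0.331735)–(-1.2452, -1.2797, -0.4)  len=0.0896
  (v15,v19,v12) [-+-] → (-1.2452, -1.2797, -0.4)–(-1.2452, -1.52872, -0.107244)  len=0.3843
  (v12,v19,v16) [-++] → (-1.2452, -1.52872, -0.107244)–(-1.2452, -1.61994, 0)  len=0.1408

Chained into 2 loop(s):
  loop 1: 8 segments, perimeter = 2.1006
  loop 2: 8 segments, perimeter = 2.1006
Total perimeter = 4.201


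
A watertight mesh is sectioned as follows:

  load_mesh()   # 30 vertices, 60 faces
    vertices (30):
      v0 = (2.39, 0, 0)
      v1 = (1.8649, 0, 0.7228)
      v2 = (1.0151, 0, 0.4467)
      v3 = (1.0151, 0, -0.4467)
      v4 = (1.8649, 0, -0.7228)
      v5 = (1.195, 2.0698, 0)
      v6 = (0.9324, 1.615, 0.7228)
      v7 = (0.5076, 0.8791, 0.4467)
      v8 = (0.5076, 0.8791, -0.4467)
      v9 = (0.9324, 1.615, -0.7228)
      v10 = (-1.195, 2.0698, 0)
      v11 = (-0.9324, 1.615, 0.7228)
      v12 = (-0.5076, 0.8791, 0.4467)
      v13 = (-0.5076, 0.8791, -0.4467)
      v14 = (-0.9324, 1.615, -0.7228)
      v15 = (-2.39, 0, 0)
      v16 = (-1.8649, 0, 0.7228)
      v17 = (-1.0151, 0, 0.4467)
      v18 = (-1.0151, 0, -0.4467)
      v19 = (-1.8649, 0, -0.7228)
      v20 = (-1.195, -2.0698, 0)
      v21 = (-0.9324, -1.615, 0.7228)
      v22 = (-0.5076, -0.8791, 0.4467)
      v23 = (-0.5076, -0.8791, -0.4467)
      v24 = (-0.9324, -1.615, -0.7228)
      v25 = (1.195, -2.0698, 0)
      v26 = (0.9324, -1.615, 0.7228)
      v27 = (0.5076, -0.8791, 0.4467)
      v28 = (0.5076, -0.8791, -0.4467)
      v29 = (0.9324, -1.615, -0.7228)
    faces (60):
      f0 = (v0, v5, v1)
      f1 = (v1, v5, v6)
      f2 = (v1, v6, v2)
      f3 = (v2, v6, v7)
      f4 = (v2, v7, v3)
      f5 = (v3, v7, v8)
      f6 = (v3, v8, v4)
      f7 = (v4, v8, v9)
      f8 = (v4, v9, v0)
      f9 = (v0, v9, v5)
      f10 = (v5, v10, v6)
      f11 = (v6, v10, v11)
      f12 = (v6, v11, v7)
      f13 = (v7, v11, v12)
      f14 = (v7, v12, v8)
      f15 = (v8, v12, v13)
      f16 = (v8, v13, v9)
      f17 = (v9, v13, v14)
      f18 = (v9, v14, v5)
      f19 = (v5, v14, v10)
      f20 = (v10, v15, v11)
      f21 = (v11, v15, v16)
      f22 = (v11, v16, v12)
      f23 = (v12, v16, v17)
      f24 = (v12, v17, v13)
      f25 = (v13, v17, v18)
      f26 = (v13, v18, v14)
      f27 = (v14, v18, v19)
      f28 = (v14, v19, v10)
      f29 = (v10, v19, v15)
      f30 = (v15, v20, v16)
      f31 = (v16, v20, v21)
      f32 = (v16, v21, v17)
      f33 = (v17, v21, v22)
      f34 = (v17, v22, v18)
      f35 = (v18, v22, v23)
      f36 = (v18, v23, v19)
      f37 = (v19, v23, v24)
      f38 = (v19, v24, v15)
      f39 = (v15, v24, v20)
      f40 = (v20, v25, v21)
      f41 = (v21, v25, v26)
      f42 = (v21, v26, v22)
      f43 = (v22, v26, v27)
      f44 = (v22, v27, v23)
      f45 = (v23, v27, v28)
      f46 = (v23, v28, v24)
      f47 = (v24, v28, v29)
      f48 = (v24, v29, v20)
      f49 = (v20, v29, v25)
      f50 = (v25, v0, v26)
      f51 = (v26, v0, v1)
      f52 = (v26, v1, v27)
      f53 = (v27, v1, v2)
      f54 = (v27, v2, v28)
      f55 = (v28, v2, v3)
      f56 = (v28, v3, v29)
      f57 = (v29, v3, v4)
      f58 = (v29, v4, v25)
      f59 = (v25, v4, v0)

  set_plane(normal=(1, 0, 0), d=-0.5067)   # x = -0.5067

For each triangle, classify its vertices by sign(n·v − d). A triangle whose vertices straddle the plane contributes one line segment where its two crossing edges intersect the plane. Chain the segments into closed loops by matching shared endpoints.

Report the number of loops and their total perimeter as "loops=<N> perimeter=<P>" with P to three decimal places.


Straddling triangles (20 of 60):
  (v5,v10,v6) [+-+] → (-0.5067, 2.0698, 0)–(-0.5067, 1.92265, 0.233855)  len=0.2763
  (v6,v10,v11) [+--] → (-0.5067, 1.92265, 0.233855)–(-0.5067, 1.615, 0.7228)  len=0.5777
  (v6,v11,v7) [+-+] → (-0.5067, 1.615, 0.7228)–(-0.5067, 1.39745, 0.641178)  len=0.2324
  (v7,v11,v12) [+--] → (-0.5067, 1.39745, 0.641178)–(-0.5067, 0.8791, 0.4467)  len=0.5536
  (v7,v12,v8) [+-+] → (-0.5067, 0.8791, 0.4467)–(-0.5067, 0.8791, 0.445908)  len=0.0008
  (v8,v12,v13) [+--] → (-0.5067, 0.8791, 0.445908)–(-0.5067, 0.8791, -0.4467)  len=0.8926
  (v8,v13,v9) [+-+] → (-0.5067, 0.8791, -0.4467)–(-0.5067, 0.87956, -0.446873)  len=0.0005
  (v9,v13,v14) [+--] → (-0.5067, 0.87956, -0.446873)–(-0.5067, 1.615, -0.7228)  len=0.7855
  (v9,v14,v5) [+-+] → (-0.5067, 1.615, -0.7228)–(-0.5067, 1.70601, -0.578165)  len=0.1709
  (v5,v14,v10) [+--] → (-0.5067, 1.70601, -0.578165)–(-0.5067, 2.0698, 0)  len=0.6831
  (v20,v25,v21) [-+-] → (-0.5067, -2.0698, 0)–(-0.5067, -1.70601, 0.578165)  len=0.6831
  (v21,v25,v26) [-++] → (-0.5067, -1.70601, 0.578165)–(-0.5067, -1.615, 0.7228)  len=0.1709
  (v21,v26,v22) [-+-] → (-0.5067, -1.615, 0.7228)–(-0.5067, -0.87956, 0.446873)  len=0.7855
  (v22,v26,v27) [-++] → (-0.5067, -0.87956, 0.446873)–(-0.5067, -0.8791, 0.4467)  len=0.0005
  (v22,v27,v23) [-+-] → (-0.5067, -0.8791, 0.4467)–(-0.5067, -0.8791, -0.445908)  len=0.8926
  (v23,v27,v28) [-++] → (-0.5067, -0.8791, -0.445908)–(-0.5067, -0.8791, -0.4467)  len=0.0008
  (v23,v28,v24) [-+-] → (-0.5067, -0.8791, -0.4467)–(-0.5067, -1.39745, -0.641178)  len=0.5536
  (v24,v28,v29) [-++] → (-0.5067, -1.39745, -0.641178)–(-0.5067, -1.615, -0.7228)  len=0.2324
  (v24,v29,v20) [-+-] → (-0.5067, -1.615, -0.7228)–(-0.5067, -1.92265, -0.233855)  len=0.5777
  (v20,v29,v25) [-++] → (-0.5067, -1.92265, -0.233855)–(-0.5067, -2.0698, 0)  len=0.2763

Chained into 2 loop(s):
  loop 1: 10 segments, perimeter = 4.1733
  loop 2: 10 segments, perimeter = 4.1733
Total perimeter = 8.347

loops=2 perimeter=8.347


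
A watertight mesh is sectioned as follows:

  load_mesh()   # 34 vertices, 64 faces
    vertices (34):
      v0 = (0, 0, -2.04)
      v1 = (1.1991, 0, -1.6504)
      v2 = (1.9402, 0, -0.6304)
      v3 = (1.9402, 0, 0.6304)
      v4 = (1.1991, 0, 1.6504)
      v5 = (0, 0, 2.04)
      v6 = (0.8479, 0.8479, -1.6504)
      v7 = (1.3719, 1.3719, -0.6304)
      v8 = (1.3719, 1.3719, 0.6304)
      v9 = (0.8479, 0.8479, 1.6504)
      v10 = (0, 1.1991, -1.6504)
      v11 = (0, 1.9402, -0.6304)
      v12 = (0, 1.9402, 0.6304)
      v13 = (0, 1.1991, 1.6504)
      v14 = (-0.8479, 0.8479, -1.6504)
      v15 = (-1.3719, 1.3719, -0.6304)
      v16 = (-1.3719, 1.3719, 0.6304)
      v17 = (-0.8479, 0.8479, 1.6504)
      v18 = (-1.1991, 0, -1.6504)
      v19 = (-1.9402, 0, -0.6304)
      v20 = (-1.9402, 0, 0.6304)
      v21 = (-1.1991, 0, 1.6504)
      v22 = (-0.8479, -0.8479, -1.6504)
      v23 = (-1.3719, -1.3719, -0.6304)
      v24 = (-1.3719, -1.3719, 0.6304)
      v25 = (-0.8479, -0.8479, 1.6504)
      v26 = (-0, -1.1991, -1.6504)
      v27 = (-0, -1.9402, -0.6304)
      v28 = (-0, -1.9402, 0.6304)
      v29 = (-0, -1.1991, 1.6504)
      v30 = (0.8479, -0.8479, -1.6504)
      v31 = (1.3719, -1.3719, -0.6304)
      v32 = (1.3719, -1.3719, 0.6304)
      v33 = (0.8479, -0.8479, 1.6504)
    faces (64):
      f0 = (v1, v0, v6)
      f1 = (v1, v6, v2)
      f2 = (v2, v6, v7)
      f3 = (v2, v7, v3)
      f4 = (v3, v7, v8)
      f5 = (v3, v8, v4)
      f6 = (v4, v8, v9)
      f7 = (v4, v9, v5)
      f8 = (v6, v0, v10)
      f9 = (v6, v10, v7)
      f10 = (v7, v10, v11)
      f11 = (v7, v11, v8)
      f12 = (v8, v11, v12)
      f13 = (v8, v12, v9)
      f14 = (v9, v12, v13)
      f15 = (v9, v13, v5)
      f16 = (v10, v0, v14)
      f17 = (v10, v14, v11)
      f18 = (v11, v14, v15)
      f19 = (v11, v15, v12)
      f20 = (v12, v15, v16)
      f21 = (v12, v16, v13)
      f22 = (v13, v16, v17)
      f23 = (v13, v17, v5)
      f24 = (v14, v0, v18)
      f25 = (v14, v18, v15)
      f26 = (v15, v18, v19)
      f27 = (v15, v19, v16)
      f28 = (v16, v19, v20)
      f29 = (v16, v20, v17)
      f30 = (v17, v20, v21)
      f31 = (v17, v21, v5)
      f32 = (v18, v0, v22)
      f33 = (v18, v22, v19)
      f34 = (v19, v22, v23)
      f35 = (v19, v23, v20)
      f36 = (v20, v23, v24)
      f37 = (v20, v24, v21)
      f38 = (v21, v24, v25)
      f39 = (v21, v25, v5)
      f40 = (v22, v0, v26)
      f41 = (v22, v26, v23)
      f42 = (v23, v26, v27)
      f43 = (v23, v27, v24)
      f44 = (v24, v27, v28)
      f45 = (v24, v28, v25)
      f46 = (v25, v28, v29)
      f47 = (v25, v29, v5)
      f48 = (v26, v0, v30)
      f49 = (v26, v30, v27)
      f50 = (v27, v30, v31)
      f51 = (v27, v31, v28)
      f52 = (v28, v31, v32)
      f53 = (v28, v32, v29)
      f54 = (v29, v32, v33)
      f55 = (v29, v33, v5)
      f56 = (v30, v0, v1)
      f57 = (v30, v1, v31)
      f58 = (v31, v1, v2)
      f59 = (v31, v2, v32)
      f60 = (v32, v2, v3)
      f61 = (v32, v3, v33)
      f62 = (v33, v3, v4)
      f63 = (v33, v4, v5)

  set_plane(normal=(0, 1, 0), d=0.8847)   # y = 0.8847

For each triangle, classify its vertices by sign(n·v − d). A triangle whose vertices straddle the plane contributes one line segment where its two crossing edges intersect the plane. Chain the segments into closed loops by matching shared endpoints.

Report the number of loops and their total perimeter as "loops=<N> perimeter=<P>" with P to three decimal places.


loops=1 perimeter=10.853

Straddling triangles (20 of 64):
  (v2,v6,v7) [--+] → (0.8847, 0.8847, -1.57877)–(1.57372, 0.8847, -0.6304)  len=1.1722
  (v2,v7,v3) [-+-] → (1.57372, 0.8847, -0.6304)–(1.57372, 0.8847, -0.182655)  len=0.4477
  (v3,v7,v8) [-++] → (1.57372, 0.8847, -0.182655)–(1.57372, 0.8847, 0.6304)  len=0.8131
  (v3,v8,v4) [-+-] → (1.57372, 0.8847, 0.6304)–(1.31053, 0.8847, 0.99263)  len=0.4477
  (v4,v8,v9) [-+-] → (1.31053, 0.8847, 0.99263)–(0.8847, 0.8847, 1.57877)  len=0.7245
  (v6,v0,v10) [--+] → (0, 0.8847, -1.75255)–(0.759054, 0.8847, -1.6504)  len=0.7659
  (v6,v10,v7) [-++] → (0.759054, 0.8847, -1.6504)–(0.8847, 0.8847, -1.57877)  len=0.1446
  (v8,v12,v9) [++-] → (0.819334, 0.8847, 1.61604)–(0.8847, 0.8847, 1.57877)  len=0.0752
  (v9,v12,v13) [-++] → (0.819334, 0.8847, 1.61604)–(0.759054, 0.8847, 1.6504)  len=0.0694
  (v9,v13,v5) [-+-] → (0.759054, 0.8847, 1.6504)–(0, 0.8847, 1.75255)  len=0.7659
  (v10,v0,v14) [+--] → (0, 0.8847, -1.75255)–(-0.759054, 0.8847, -1.6504)  len=0.7659
  (v10,v14,v11) [+-+] → (-0.759054, 0.8847, -1.6504)–(-0.819334, 0.8847, -1.61604)  len=0.0694
  (v11,v14,v15) [+-+] → (-0.819334, 0.8847, -1.61604)–(-0.8847, 0.8847, -1.57877)  len=0.0752
  (v13,v16,v17) [++-] → (-0.8847, 0.8847, 1.57877)–(-0.759054, 0.8847, 1.6504)  len=0.1446
  (v13,v17,v5) [+--] → (-0.759054, 0.8847, 1.6504)–(0, 0.8847, 1.75255)  len=0.7659
  (v14,v18,v15) [--+] → (-1.31053, 0.8847, -0.99263)–(-0.8847, 0.8847, -1.57877)  len=0.7245
  (v15,v18,v19) [+--] → (-1.31053, 0.8847, -0.99263)–(-1.57372, 0.8847, -0.6304)  len=0.4477
  (v15,v19,v16) [+-+] → (-1.57372, 0.8847, -0.6304)–(-1.57372, 0.8847, 0.182655)  len=0.8131
  (v16,v19,v20) [+--] → (-1.57372, 0.8847, 0.182655)–(-1.57372, 0.8847, 0.6304)  len=0.4477
  (v16,v20,v17) [+--] → (-1.57372, 0.8847, 0.6304)–(-0.8847, 0.8847, 1.57877)  len=1.1722

Chained into 1 loop(s):
  loop 1: 20 segments, perimeter = 10.8527
Total perimeter = 10.853
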